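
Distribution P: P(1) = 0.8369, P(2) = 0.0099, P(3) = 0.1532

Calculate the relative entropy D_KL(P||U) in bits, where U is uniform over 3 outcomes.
0.8894 bits

U(i) = 1/3 for all i

D_KL(P||U) = Σ P(x) log₂(P(x) / (1/3))
           = Σ P(x) log₂(P(x)) + log₂(3)
           = log₂(3) - H(P)

H(P) = -Σ P(x) log₂(P(x)):
  -P(1)·log₂(P(1)) = -(0.8369)·log₂(0.8369) = 0.21498
  -P(2)·log₂(P(2)) = -(0.0099)·log₂(0.0099) = 0.06592
  -P(3)·log₂(P(3)) = -(0.1532)·log₂(0.1532) = 0.41464
H(P) = 0.21498 + 0.06592 + 0.41464 = 0.69554 bits

log₂(3) = 1.58496 bits

D_KL(P||U) = 1.58496 - 0.69554 = 0.88942 ≈ 0.8894 bits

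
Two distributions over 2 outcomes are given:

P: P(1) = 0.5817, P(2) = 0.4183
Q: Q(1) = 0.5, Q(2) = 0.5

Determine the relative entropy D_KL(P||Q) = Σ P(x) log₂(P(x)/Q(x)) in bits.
0.0193 bits

D_KL(P||Q) = Σ P(x) log₂(P(x)/Q(x))

Computing term by term:
  P(1)·log₂(P(1)/Q(1)) = 0.5817·log₂(0.5817/0.5) = 0.12701
  P(2)·log₂(P(2)/Q(2)) = 0.4183·log₂(0.4183/0.5) = -0.10767

D_KL(P||Q) = 0.12701 - 0.10767 = 0.01934 ≈ 0.0193 bits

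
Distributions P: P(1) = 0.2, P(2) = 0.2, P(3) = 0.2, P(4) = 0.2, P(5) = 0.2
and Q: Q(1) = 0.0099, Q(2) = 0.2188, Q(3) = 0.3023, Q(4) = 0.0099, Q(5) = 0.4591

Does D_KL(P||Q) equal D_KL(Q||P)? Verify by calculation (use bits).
D_KL(P||Q) = 1.3497 bits, D_KL(Q||P) = 0.6730 bits. No — D_KL(P||Q) ≠ D_KL(Q||P) for this pair.

D_KL(P||Q) = Σ P(x) log₂(P(x)/Q(x))

Computing term by term:
  P(1)·log₂(P(1)/Q(1)) = 0.2·log₂(0.2/0.0099) = 0.86729
  P(2)·log₂(P(2)/Q(2)) = 0.2·log₂(0.2/0.2188) = -0.02592
  P(3)·log₂(P(3)/Q(3)) = 0.2·log₂(0.2/0.3023) = -0.11920
  P(4)·log₂(P(4)/Q(4)) = 0.2·log₂(0.2/0.0099) = 0.86729
  P(5)·log₂(P(5)/Q(5)) = 0.2·log₂(0.2/0.4591) = -0.23976

D_KL(P||Q) = 0.86729 - 0.02592 - 0.11920 + 0.86729 - 0.23976 = 1.34970 ≈ 1.3497 bits

D_KL(Q||P) = Σ Q(x) log₂(Q(x)/P(x))

Computing term by term:
  Q(1)·log₂(Q(1)/P(1)) = 0.0099·log₂(0.0099/0.2) = -0.04293
  Q(2)·log₂(Q(2)/P(2)) = 0.2188·log₂(0.2188/0.2) = 0.02836
  Q(3)·log₂(Q(3)/P(3)) = 0.3023·log₂(0.3023/0.2) = 0.18017
  Q(4)·log₂(Q(4)/P(4)) = 0.0099·log₂(0.0099/0.2) = -0.04293
  Q(5)·log₂(Q(5)/P(5)) = 0.4591·log₂(0.4591/0.2) = 0.55037

D_KL(Q||P) = -0.04293 + 0.02836 + 0.18017 - 0.04293 + 0.55037 = 0.67304 ≈ 0.6730 bits

These are NOT equal (difference: 0.6767 bits). KL divergence is asymmetric: D_KL(P||Q) ≠ D_KL(Q||P) in general.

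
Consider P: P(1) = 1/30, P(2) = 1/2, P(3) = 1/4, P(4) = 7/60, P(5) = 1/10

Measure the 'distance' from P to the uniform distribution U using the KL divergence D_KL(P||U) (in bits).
0.4646 bits

U(i) = 1/5 for all i

D_KL(P||U) = Σ P(x) log₂(P(x) / (1/5))
           = Σ P(x) log₂(P(x)) + log₂(5)
           = log₂(5) - H(P)

H(P) = -Σ P(x) log₂(P(x)):
  -P(1)·log₂(P(1)) = -(1/30)·log₂(1/30) = 0.16356
  -P(2)·log₂(P(2)) = -(1/2)·log₂(1/2) = 0.50000
  -P(3)·log₂(P(3)) = -(1/4)·log₂(1/4) = 0.50000
  -P(4)·log₂(P(4)) = -(7/60)·log₂(7/60) = 0.36161
  -P(5)·log₂(P(5)) = -(1/10)·log₂(1/10) = 0.33219
H(P) = 0.16356 + 0.50000 + 0.50000 + 0.36161 + 0.33219 = 1.85736 bits

log₂(5) = 2.32193 bits

D_KL(P||U) = 2.32193 - 1.85736 = 0.46457 ≈ 0.4646 bits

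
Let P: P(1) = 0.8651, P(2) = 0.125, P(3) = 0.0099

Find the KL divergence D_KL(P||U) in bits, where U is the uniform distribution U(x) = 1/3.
0.9632 bits

U(i) = 1/3 for all i

D_KL(P||U) = Σ P(x) log₂(P(x) / (1/3))
           = Σ P(x) log₂(P(x)) + log₂(3)
           = log₂(3) - H(P)

H(P) = -Σ P(x) log₂(P(x)):
  -P(1)·log₂(P(1)) = -(0.8651)·log₂(0.8651) = 0.18086
  -P(2)·log₂(P(2)) = -(0.125)·log₂(0.125) = 0.37500
  -P(3)·log₂(P(3)) = -(0.0099)·log₂(0.0099) = 0.06592
H(P) = 0.18086 + 0.37500 + 0.06592 = 0.62178 bits

log₂(3) = 1.58496 bits

D_KL(P||U) = 1.58496 - 0.62178 = 0.96318 ≈ 0.9632 bits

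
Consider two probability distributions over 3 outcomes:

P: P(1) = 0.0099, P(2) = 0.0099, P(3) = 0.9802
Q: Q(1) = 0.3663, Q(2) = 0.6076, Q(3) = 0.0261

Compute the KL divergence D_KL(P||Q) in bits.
5.0170 bits

D_KL(P||Q) = Σ P(x) log₂(P(x)/Q(x))

Computing term by term:
  P(1)·log₂(P(1)/Q(1)) = 0.0099·log₂(0.0099/0.3663) = -0.05157
  P(2)·log₂(P(2)/Q(2)) = 0.0099·log₂(0.0099/0.6076) = -0.05880
  P(3)·log₂(P(3)/Q(3)) = 0.9802·log₂(0.9802/0.0261) = 5.12738

D_KL(P||Q) = -0.05157 - 0.05880 + 5.12738 = 5.01701 ≈ 5.0170 bits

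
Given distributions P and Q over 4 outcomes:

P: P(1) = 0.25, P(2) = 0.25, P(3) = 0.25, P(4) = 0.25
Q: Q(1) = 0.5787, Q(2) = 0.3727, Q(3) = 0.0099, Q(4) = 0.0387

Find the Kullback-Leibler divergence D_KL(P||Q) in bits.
1.3907 bits

D_KL(P||Q) = Σ P(x) log₂(P(x)/Q(x))

Computing term by term:
  P(1)·log₂(P(1)/Q(1)) = 0.25·log₂(0.25/0.5787) = -0.30272
  P(2)·log₂(P(2)/Q(2)) = 0.25·log₂(0.25/0.3727) = -0.14402
  P(3)·log₂(P(3)/Q(3)) = 0.25·log₂(0.25/0.0099) = 1.16459
  P(4)·log₂(P(4)/Q(4)) = 0.25·log₂(0.25/0.0387) = 0.67288

D_KL(P||Q) = -0.30272 - 0.14402 + 1.16459 + 0.67288 = 1.39073 ≈ 1.3907 bits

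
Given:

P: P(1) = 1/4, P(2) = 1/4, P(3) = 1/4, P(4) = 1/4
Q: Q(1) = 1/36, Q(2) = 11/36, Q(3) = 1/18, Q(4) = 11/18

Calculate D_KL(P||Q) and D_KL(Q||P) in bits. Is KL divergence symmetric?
D_KL(P||Q) = 0.9402 bits, D_KL(Q||P) = 0.6679 bits. No, KL divergence is not symmetric.

D_KL(P||Q) = Σ P(x) log₂(P(x)/Q(x))

Computing term by term:
  P(1)·log₂(P(1)/Q(1)) = (1/4)·log₂((1/4)/(1/36)) = 0.79248
  P(2)·log₂(P(2)/Q(2)) = (1/4)·log₂((1/4)/(11/36)) = -0.07238
  P(3)·log₂(P(3)/Q(3)) = (1/4)·log₂((1/4)/(1/18)) = 0.54248
  P(4)·log₂(P(4)/Q(4)) = (1/4)·log₂((1/4)/(11/18)) = -0.32238

D_KL(P||Q) = 0.79248 - 0.07238 + 0.54248 - 0.32238 = 0.94020 ≈ 0.9402 bits

D_KL(Q||P) = Σ Q(x) log₂(Q(x)/P(x))

Computing term by term:
  Q(1)·log₂(Q(1)/P(1)) = (1/36)·log₂((1/36)/(1/4)) = -0.08805
  Q(2)·log₂(Q(2)/P(2)) = (11/36)·log₂((11/36)/(1/4)) = 0.08846
  Q(3)·log₂(Q(3)/P(3)) = (1/18)·log₂((1/18)/(1/4)) = -0.12055
  Q(4)·log₂(Q(4)/P(4)) = (11/18)·log₂((11/18)/(1/4)) = 0.78803

D_KL(Q||P) = -0.08805 + 0.08846 - 0.12055 + 0.78803 = 0.66789 ≈ 0.6679 bits

These are NOT equal (difference: 0.2723 bits). KL divergence is asymmetric: D_KL(P||Q) ≠ D_KL(Q||P) in general.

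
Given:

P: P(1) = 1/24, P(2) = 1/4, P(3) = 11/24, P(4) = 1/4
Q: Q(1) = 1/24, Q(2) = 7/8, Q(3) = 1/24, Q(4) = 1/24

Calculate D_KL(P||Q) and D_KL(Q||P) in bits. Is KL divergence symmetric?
D_KL(P||Q) = 1.7800 bits, D_KL(Q||P) = 1.3296 bits. No, KL divergence is not symmetric.

D_KL(P||Q) = Σ P(x) log₂(P(x)/Q(x))

Computing term by term:
  P(1)·log₂(P(1)/Q(1)) = (1/24)·log₂((1/24)/(1/24)) = 0.00000
  P(2)·log₂(P(2)/Q(2)) = (1/4)·log₂((1/4)/(7/8)) = -0.45184
  P(3)·log₂(P(3)/Q(3)) = (11/24)·log₂((11/24)/(1/24)) = 1.58557
  P(4)·log₂(P(4)/Q(4)) = (1/4)·log₂((1/4)/(1/24)) = 0.64624

D_KL(P||Q) = 0.00000 - 0.45184 + 1.58557 + 0.64624 = 1.77997 ≈ 1.7800 bits

D_KL(Q||P) = Σ Q(x) log₂(Q(x)/P(x))

Computing term by term:
  Q(1)·log₂(Q(1)/P(1)) = (1/24)·log₂((1/24)/(1/24)) = 0.00000
  Q(2)·log₂(Q(2)/P(2)) = (7/8)·log₂((7/8)/(1/4)) = 1.58144
  Q(3)·log₂(Q(3)/P(3)) = (1/24)·log₂((1/24)/(11/24)) = -0.14414
  Q(4)·log₂(Q(4)/P(4)) = (1/24)·log₂((1/24)/(1/4)) = -0.10771

D_KL(Q||P) = 0.00000 + 1.58144 - 0.14414 - 0.10771 = 1.32959 ≈ 1.3296 bits

These are NOT equal (difference: 0.4504 bits). KL divergence is asymmetric: D_KL(P||Q) ≠ D_KL(Q||P) in general.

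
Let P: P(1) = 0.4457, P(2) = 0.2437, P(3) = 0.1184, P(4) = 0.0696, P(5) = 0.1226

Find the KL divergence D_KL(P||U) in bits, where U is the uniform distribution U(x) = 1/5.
0.3026 bits

U(i) = 1/5 for all i

D_KL(P||U) = Σ P(x) log₂(P(x) / (1/5))
           = Σ P(x) log₂(P(x)) + log₂(5)
           = log₂(5) - H(P)

H(P) = -Σ P(x) log₂(P(x)):
  -P(1)·log₂(P(1)) = -(0.4457)·log₂(0.4457) = 0.51962
  -P(2)·log₂(P(2)) = -(0.2437)·log₂(0.2437) = 0.49637
  -P(3)·log₂(P(3)) = -(0.1184)·log₂(0.1184) = 0.36447
  -P(4)·log₂(P(4)) = -(0.0696)·log₂(0.0696) = 0.26760
  -P(5)·log₂(P(5)) = -(0.1226)·log₂(0.1226) = 0.37123
H(P) = 0.51962 + 0.49637 + 0.36447 + 0.26760 + 0.37123 = 2.01929 bits

log₂(5) = 2.32193 bits

D_KL(P||U) = 2.32193 - 2.01929 = 0.30264 ≈ 0.3026 bits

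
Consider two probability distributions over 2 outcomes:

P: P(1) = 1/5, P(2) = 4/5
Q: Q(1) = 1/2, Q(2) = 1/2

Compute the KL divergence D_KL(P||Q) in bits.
0.2781 bits

D_KL(P||Q) = Σ P(x) log₂(P(x)/Q(x))

Computing term by term:
  P(1)·log₂(P(1)/Q(1)) = (1/5)·log₂((1/5)/(1/2)) = -0.26439
  P(2)·log₂(P(2)/Q(2)) = (4/5)·log₂((4/5)/(1/2)) = 0.54246

D_KL(P||Q) = -0.26439 + 0.54246 = 0.27807 ≈ 0.2781 bits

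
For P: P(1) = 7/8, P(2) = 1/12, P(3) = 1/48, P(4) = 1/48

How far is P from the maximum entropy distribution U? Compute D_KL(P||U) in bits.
1.3000 bits

U(i) = 1/4 for all i

D_KL(P||U) = Σ P(x) log₂(P(x) / (1/4))
           = Σ P(x) log₂(P(x)) + log₂(4)
           = log₂(4) - H(P)

H(P) = -Σ P(x) log₂(P(x)):
  -P(1)·log₂(P(1)) = -(7/8)·log₂(7/8) = 0.16856
  -P(2)·log₂(P(2)) = -(1/12)·log₂(1/12) = 0.29875
  -P(3)·log₂(P(3)) = -(1/48)·log₂(1/48) = 0.11635
  -P(4)·log₂(P(4)) = -(1/48)·log₂(1/48) = 0.11635
H(P) = 0.16856 + 0.29875 + 0.11635 + 0.11635 = 0.70001 bits

log₂(4) = 2.00000 bits

D_KL(P||U) = 2.00000 - 0.70001 = 1.29999 ≈ 1.3000 bits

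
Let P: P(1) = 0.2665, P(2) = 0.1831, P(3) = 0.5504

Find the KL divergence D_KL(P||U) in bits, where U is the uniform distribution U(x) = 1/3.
0.1539 bits

U(i) = 1/3 for all i

D_KL(P||U) = Σ P(x) log₂(P(x) / (1/3))
           = Σ P(x) log₂(P(x)) + log₂(3)
           = log₂(3) - H(P)

H(P) = -Σ P(x) log₂(P(x)):
  -P(1)·log₂(P(1)) = -(0.2665)·log₂(0.2665) = 0.50843
  -P(2)·log₂(P(2)) = -(0.1831)·log₂(0.1831) = 0.44847
  -P(3)·log₂(P(3)) = -(0.5504)·log₂(0.5504) = 0.47414
H(P) = 0.50843 + 0.44847 + 0.47414 = 1.43104 bits

log₂(3) = 1.58496 bits

D_KL(P||U) = 1.58496 - 1.43104 = 0.15392 ≈ 0.1539 bits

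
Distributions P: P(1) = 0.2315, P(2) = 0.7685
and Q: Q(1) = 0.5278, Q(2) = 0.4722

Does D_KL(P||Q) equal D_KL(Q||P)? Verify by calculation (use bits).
D_KL(P||Q) = 0.2647 bits, D_KL(Q||P) = 0.2958 bits. No — D_KL(P||Q) ≠ D_KL(Q||P) for this pair.

D_KL(P||Q) = Σ P(x) log₂(P(x)/Q(x))

Computing term by term:
  P(1)·log₂(P(1)/Q(1)) = 0.2315·log₂(0.2315/0.5278) = -0.27525
  P(2)·log₂(P(2)/Q(2)) = 0.7685·log₂(0.7685/0.4722) = 0.53998

D_KL(P||Q) = -0.27525 + 0.53998 = 0.26473 ≈ 0.2647 bits

D_KL(Q||P) = Σ Q(x) log₂(Q(x)/P(x))

Computing term by term:
  Q(1)·log₂(Q(1)/P(1)) = 0.5278·log₂(0.5278/0.2315) = 0.62754
  Q(2)·log₂(Q(2)/P(2)) = 0.4722·log₂(0.4722/0.7685) = -0.33179

D_KL(Q||P) = 0.62754 - 0.33179 = 0.29575 ≈ 0.2958 bits

These are NOT equal (difference: 0.0311 bits). KL divergence is asymmetric: D_KL(P||Q) ≠ D_KL(Q||P) in general.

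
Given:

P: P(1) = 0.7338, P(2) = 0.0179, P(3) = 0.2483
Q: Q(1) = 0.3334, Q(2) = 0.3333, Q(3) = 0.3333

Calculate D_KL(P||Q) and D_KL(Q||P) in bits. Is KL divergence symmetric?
D_KL(P||Q) = 0.6542 bits, D_KL(Q||P) = 1.1682 bits. No, KL divergence is not symmetric.

D_KL(P||Q) = Σ P(x) log₂(P(x)/Q(x))

Computing term by term:
  P(1)·log₂(P(1)/Q(1)) = 0.7338·log₂(0.7338/0.3334) = 0.83516
  P(2)·log₂(P(2)/Q(2)) = 0.0179·log₂(0.0179/0.3333) = -0.07552
  P(3)·log₂(P(3)/Q(3)) = 0.2483·log₂(0.2483/0.3333) = -0.10546

D_KL(P||Q) = 0.83516 - 0.07552 - 0.10546 = 0.65418 ≈ 0.6542 bits

D_KL(Q||P) = Σ Q(x) log₂(Q(x)/P(x))

Computing term by term:
  Q(1)·log₂(Q(1)/P(1)) = 0.3334·log₂(0.3334/0.7338) = -0.37945
  Q(2)·log₂(Q(2)/P(2)) = 0.3333·log₂(0.3333/0.0179) = 1.40612
  Q(3)·log₂(Q(3)/P(3)) = 0.3333·log₂(0.3333/0.2483) = 0.14156

D_KL(Q||P) = -0.37945 + 1.40612 + 0.14156 = 1.16823 ≈ 1.1682 bits

These are NOT equal (difference: 0.5140 bits). KL divergence is asymmetric: D_KL(P||Q) ≠ D_KL(Q||P) in general.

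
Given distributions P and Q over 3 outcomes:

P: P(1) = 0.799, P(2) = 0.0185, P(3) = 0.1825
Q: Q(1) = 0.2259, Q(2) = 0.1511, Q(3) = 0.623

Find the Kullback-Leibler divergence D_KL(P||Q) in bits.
1.0769 bits

D_KL(P||Q) = Σ P(x) log₂(P(x)/Q(x))

Computing term by term:
  P(1)·log₂(P(1)/Q(1)) = 0.799·log₂(0.799/0.2259) = 1.45619
  P(2)·log₂(P(2)/Q(2)) = 0.0185·log₂(0.0185/0.1511) = -0.05605
  P(3)·log₂(P(3)/Q(3)) = 0.1825·log₂(0.1825/0.623) = -0.32327

D_KL(P||Q) = 1.45619 - 0.05605 - 0.32327 = 1.07687 ≈ 1.0769 bits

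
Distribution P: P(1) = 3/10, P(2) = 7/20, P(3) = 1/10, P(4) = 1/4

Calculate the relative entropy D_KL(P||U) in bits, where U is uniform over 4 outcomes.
0.1166 bits

U(i) = 1/4 for all i

D_KL(P||U) = Σ P(x) log₂(P(x) / (1/4))
           = Σ P(x) log₂(P(x)) + log₂(4)
           = log₂(4) - H(P)

H(P) = -Σ P(x) log₂(P(x)):
  -P(1)·log₂(P(1)) = -(3/10)·log₂(3/10) = 0.52109
  -P(2)·log₂(P(2)) = -(7/20)·log₂(7/20) = 0.53010
  -P(3)·log₂(P(3)) = -(1/10)·log₂(1/10) = 0.33219
  -P(4)·log₂(P(4)) = -(1/4)·log₂(1/4) = 0.50000
H(P) = 0.52109 + 0.53010 + 0.33219 + 0.50000 = 1.88338 bits

log₂(4) = 2.00000 bits

D_KL(P||U) = 2.00000 - 1.88338 = 0.11662 ≈ 0.1166 bits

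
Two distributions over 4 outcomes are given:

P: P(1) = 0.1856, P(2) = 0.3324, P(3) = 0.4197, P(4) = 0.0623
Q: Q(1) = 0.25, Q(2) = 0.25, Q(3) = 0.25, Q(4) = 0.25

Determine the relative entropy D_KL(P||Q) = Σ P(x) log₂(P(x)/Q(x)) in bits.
0.2457 bits

D_KL(P||Q) = Σ P(x) log₂(P(x)/Q(x))

Computing term by term:
  P(1)·log₂(P(1)/Q(1)) = 0.1856·log₂(0.1856/0.25) = -0.07976
  P(2)·log₂(P(2)/Q(2)) = 0.3324·log₂(0.3324/0.25) = 0.13661
  P(3)·log₂(P(3)/Q(3)) = 0.4197·log₂(0.4197/0.25) = 0.31370
  P(4)·log₂(P(4)/Q(4)) = 0.0623·log₂(0.0623/0.25) = -0.12489

D_KL(P||Q) = -0.07976 + 0.13661 + 0.31370 - 0.12489 = 0.24566 ≈ 0.2457 bits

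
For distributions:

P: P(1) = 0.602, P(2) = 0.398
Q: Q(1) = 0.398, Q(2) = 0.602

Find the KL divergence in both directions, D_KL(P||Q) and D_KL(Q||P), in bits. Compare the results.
D_KL(P||Q) = 0.1218 bits, D_KL(Q||P) = 0.1218 bits. The two directions give exactly the same value for this pair.

D_KL(P||Q) = Σ P(x) log₂(P(x)/Q(x))

Computing term by term:
  P(1)·log₂(P(1)/Q(1)) = 0.602·log₂(0.602/0.398) = 0.35939
  P(2)·log₂(P(2)/Q(2)) = 0.398·log₂(0.398/0.602) = -0.23760

D_KL(P||Q) = 0.35939 - 0.23760 = 0.12179 ≈ 0.1218 bits

D_KL(Q||P) = Σ Q(x) log₂(Q(x)/P(x))

Computing term by term:
  Q(1)·log₂(Q(1)/P(1)) = 0.398·log₂(0.398/0.602) = -0.23760
  Q(2)·log₂(Q(2)/P(2)) = 0.602·log₂(0.602/0.398) = 0.35939

D_KL(Q||P) = -0.23760 + 0.35939 = 0.12179 ≈ 0.1218 bits

These ARE equal here. Q is P with outcomes relabeled (Q(1) = P(2), Q(2) = P(1)) by a relabeling that is its own inverse, so the two sums contain exactly the same terms in a different order. This is a special case — KL divergence is not symmetric in general: D_KL(P||Q) ≠ D_KL(Q||P) for most P, Q.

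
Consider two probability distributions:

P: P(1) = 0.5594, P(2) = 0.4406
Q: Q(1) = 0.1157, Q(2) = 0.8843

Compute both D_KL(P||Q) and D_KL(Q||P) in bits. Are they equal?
D_KL(P||Q) = 0.8290 bits, D_KL(Q||P) = 0.6257 bits. No, they are not equal.

D_KL(P||Q) = Σ P(x) log₂(P(x)/Q(x))

Computing term by term:
  P(1)·log₂(P(1)/Q(1)) = 0.5594·log₂(0.5594/0.1157) = 1.27179
  P(2)·log₂(P(2)/Q(2)) = 0.4406·log₂(0.4406/0.8843) = -0.44283

D_KL(P||Q) = 1.27179 - 0.44283 = 0.82896 ≈ 0.8290 bits

D_KL(Q||P) = Σ Q(x) log₂(Q(x)/P(x))

Computing term by term:
  Q(1)·log₂(Q(1)/P(1)) = 0.1157·log₂(0.1157/0.5594) = -0.26304
  Q(2)·log₂(Q(2)/P(2)) = 0.8843·log₂(0.8843/0.4406) = 0.88878

D_KL(Q||P) = -0.26304 + 0.88878 = 0.62574 ≈ 0.6257 bits

These are NOT equal (difference: 0.2033 bits). KL divergence is asymmetric: D_KL(P||Q) ≠ D_KL(Q||P) in general.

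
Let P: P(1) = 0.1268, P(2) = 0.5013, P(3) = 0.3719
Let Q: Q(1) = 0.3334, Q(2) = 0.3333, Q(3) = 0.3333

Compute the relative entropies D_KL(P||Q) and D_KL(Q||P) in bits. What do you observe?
D_KL(P||Q) = 0.1771 bits, D_KL(Q||P) = 0.2160 bits. The two directions give different values (D_KL(Q||P) exceeds D_KL(P||Q) by 0.0389 bits): KL divergence is asymmetric.

D_KL(P||Q) = Σ P(x) log₂(P(x)/Q(x))

Computing term by term:
  P(1)·log₂(P(1)/Q(1)) = 0.1268·log₂(0.1268/0.3334) = -0.17685
  P(2)·log₂(P(2)/Q(2)) = 0.5013·log₂(0.5013/0.3333) = 0.29519
  P(3)·log₂(P(3)/Q(3)) = 0.3719·log₂(0.3719/0.3333) = 0.05879

D_KL(P||Q) = -0.17685 + 0.29519 + 0.05879 = 0.17713 ≈ 0.1771 bits

D_KL(Q||P) = Σ Q(x) log₂(Q(x)/P(x))

Computing term by term:
  Q(1)·log₂(Q(1)/P(1)) = 0.3334·log₂(0.3334/0.1268) = 0.46499
  Q(2)·log₂(Q(2)/P(2)) = 0.3333·log₂(0.3333/0.5013) = -0.19626
  Q(3)·log₂(Q(3)/P(3)) = 0.3333·log₂(0.3333/0.3719) = -0.05269

D_KL(Q||P) = 0.46499 - 0.19626 - 0.05269 = 0.21604 ≈ 0.2160 bits

These are NOT equal (difference: 0.0389 bits). KL divergence is asymmetric: D_KL(P||Q) ≠ D_KL(Q||P) in general.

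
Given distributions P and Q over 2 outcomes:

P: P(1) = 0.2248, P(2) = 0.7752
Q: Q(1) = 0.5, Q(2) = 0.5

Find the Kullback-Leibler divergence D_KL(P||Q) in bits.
0.2312 bits

D_KL(P||Q) = Σ P(x) log₂(P(x)/Q(x))

Computing term by term:
  P(1)·log₂(P(1)/Q(1)) = 0.2248·log₂(0.2248/0.5) = -0.25926
  P(2)·log₂(P(2)/Q(2)) = 0.7752·log₂(0.7752/0.5) = 0.49042

D_KL(P||Q) = -0.25926 + 0.49042 = 0.23116 ≈ 0.2312 bits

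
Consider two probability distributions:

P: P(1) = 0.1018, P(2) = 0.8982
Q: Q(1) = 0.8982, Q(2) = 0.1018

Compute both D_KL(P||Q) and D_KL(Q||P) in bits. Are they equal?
D_KL(P||Q) = 2.5017 bits, D_KL(Q||P) = 2.5017 bits. Yes, in this case they are equal (although KL divergence is not symmetric in general).

D_KL(P||Q) = Σ P(x) log₂(P(x)/Q(x))

Computing term by term:
  P(1)·log₂(P(1)/Q(1)) = 0.1018·log₂(0.1018/0.8982) = -0.31978
  P(2)·log₂(P(2)/Q(2)) = 0.8982·log₂(0.8982/0.1018) = 2.82151

D_KL(P||Q) = -0.31978 + 2.82151 = 2.50173 ≈ 2.5017 bits

D_KL(Q||P) = Σ Q(x) log₂(Q(x)/P(x))

Computing term by term:
  Q(1)·log₂(Q(1)/P(1)) = 0.8982·log₂(0.8982/0.1018) = 2.82151
  Q(2)·log₂(Q(2)/P(2)) = 0.1018·log₂(0.1018/0.8982) = -0.31978

D_KL(Q||P) = 2.82151 - 0.31978 = 2.50173 ≈ 2.5017 bits

These ARE equal here. Q is P with outcomes relabeled (Q(1) = P(2), Q(2) = P(1)) by a relabeling that is its own inverse, so the two sums contain exactly the same terms in a different order. This is a special case — KL divergence is not symmetric in general: D_KL(P||Q) ≠ D_KL(Q||P) for most P, Q.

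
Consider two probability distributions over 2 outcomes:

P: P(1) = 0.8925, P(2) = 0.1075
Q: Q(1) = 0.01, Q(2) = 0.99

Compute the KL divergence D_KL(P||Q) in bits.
5.4389 bits

D_KL(P||Q) = Σ P(x) log₂(P(x)/Q(x))

Computing term by term:
  P(1)·log₂(P(1)/Q(1)) = 0.8925·log₂(0.8925/0.01) = 5.78320
  P(2)·log₂(P(2)/Q(2)) = 0.1075·log₂(0.1075/0.99) = -0.34433

D_KL(P||Q) = 5.78320 - 0.34433 = 5.43887 ≈ 5.4389 bits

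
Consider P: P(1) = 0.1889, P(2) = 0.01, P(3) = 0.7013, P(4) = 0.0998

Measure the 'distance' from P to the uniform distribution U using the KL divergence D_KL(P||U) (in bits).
0.7886 bits

U(i) = 1/4 for all i

D_KL(P||U) = Σ P(x) log₂(P(x) / (1/4))
           = Σ P(x) log₂(P(x)) + log₂(4)
           = log₂(4) - H(P)

H(P) = -Σ P(x) log₂(P(x)):
  -P(1)·log₂(P(1)) = -(0.1889)·log₂(0.1889) = 0.45417
  -P(2)·log₂(P(2)) = -(0.01)·log₂(0.01) = 0.06644
  -P(3)·log₂(P(3)) = -(0.7013)·log₂(0.7013) = 0.35899
  -P(4)·log₂(P(4)) = -(0.0998)·log₂(0.0998) = 0.33182
H(P) = 0.45417 + 0.06644 + 0.35899 + 0.33182 = 1.21142 bits

log₂(4) = 2.00000 bits

D_KL(P||U) = 2.00000 - 1.21142 = 0.78858 ≈ 0.7886 bits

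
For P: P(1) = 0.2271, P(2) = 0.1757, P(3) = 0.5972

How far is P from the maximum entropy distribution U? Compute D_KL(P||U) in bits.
0.2143 bits

U(i) = 1/3 for all i

D_KL(P||U) = Σ P(x) log₂(P(x) / (1/3))
           = Σ P(x) log₂(P(x)) + log₂(3)
           = log₂(3) - H(P)

H(P) = -Σ P(x) log₂(P(x)):
  -P(1)·log₂(P(1)) = -(0.2271)·log₂(0.2271) = 0.48568
  -P(2)·log₂(P(2)) = -(0.1757)·log₂(0.1757) = 0.44080
  -P(3)·log₂(P(3)) = -(0.5972)·log₂(0.5972) = 0.44415
H(P) = 0.48568 + 0.44080 + 0.44415 = 1.37063 bits

log₂(3) = 1.58496 bits

D_KL(P||U) = 1.58496 - 1.37063 = 0.21433 ≈ 0.2143 bits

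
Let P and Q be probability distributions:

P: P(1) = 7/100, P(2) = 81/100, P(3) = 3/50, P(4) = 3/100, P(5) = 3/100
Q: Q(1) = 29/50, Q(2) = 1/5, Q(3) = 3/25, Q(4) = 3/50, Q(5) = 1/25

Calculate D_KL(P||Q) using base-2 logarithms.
1.3185 bits

D_KL(P||Q) = Σ P(x) log₂(P(x)/Q(x))

Computing term by term:
  P(1)·log₂(P(1)/Q(1)) = (7/100)·log₂((7/100)/(29/50)) = -0.21354
  P(2)·log₂(P(2)/Q(2)) = (81/100)·log₂((81/100)/(1/5)) = 1.63452
  P(3)·log₂(P(3)/Q(3)) = (3/50)·log₂((3/50)/(3/25)) = -0.06000
  P(4)·log₂(P(4)/Q(4)) = (3/100)·log₂((3/100)/(3/50)) = -0.03000
  P(5)·log₂(P(5)/Q(5)) = (3/100)·log₂((3/100)/(1/25)) = -0.01245

D_KL(P||Q) = -0.21354 + 1.63452 - 0.06000 - 0.03000 - 0.01245 = 1.31853 ≈ 1.3185 bits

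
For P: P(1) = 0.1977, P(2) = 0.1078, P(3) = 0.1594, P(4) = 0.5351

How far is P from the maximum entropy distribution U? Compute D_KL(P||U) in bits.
0.2862 bits

U(i) = 1/4 for all i

D_KL(P||U) = Σ P(x) log₂(P(x) / (1/4))
           = Σ P(x) log₂(P(x)) + log₂(4)
           = log₂(4) - H(P)

H(P) = -Σ P(x) log₂(P(x)):
  -P(1)·log₂(P(1)) = -(0.1977)·log₂(0.1977) = 0.46234
  -P(2)·log₂(P(2)) = -(0.1078)·log₂(0.1078) = 0.34642
  -P(3)·log₂(P(3)) = -(0.1594)·log₂(0.1594) = 0.42229
  -P(4)·log₂(P(4)) = -(0.5351)·log₂(0.5351) = 0.48272
H(P) = 0.46234 + 0.34642 + 0.42229 + 0.48272 = 1.71377 bits

log₂(4) = 2.00000 bits

D_KL(P||U) = 2.00000 - 1.71377 = 0.28623 ≈ 0.2862 bits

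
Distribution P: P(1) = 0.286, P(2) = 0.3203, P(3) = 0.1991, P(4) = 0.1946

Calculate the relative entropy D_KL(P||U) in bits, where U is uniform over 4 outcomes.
0.0343 bits

U(i) = 1/4 for all i

D_KL(P||U) = Σ P(x) log₂(P(x) / (1/4))
           = Σ P(x) log₂(P(x)) + log₂(4)
           = log₂(4) - H(P)

H(P) = -Σ P(x) log₂(P(x)):
  -P(1)·log₂(P(1)) = -(0.286)·log₂(0.286) = 0.51649
  -P(2)·log₂(P(2)) = -(0.3203)·log₂(0.3203) = 0.52609
  -P(3)·log₂(P(3)) = -(0.1991)·log₂(0.1991) = 0.46359
  -P(4)·log₂(P(4)) = -(0.1946)·log₂(0.1946) = 0.45953
H(P) = 0.51649 + 0.52609 + 0.46359 + 0.45953 = 1.96570 bits

log₂(4) = 2.00000 bits

D_KL(P||U) = 2.00000 - 1.96570 = 0.03430 ≈ 0.0343 bits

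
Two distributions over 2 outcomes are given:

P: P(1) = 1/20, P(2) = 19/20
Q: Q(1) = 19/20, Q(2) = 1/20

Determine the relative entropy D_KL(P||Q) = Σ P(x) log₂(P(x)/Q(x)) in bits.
3.8231 bits

D_KL(P||Q) = Σ P(x) log₂(P(x)/Q(x))

Computing term by term:
  P(1)·log₂(P(1)/Q(1)) = (1/20)·log₂((1/20)/(19/20)) = -0.21240
  P(2)·log₂(P(2)/Q(2)) = (19/20)·log₂((19/20)/(1/20)) = 4.03553

D_KL(P||Q) = -0.21240 + 4.03553 = 3.82313 ≈ 3.8231 bits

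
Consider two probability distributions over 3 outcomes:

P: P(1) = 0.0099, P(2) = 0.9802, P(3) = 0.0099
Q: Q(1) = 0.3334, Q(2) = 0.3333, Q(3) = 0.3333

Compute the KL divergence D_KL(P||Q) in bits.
1.4250 bits

D_KL(P||Q) = Σ P(x) log₂(P(x)/Q(x))

Computing term by term:
  P(1)·log₂(P(1)/Q(1)) = 0.0099·log₂(0.0099/0.3334) = -0.05023
  P(2)·log₂(P(2)/Q(2)) = 0.9802·log₂(0.9802/0.3333) = 1.52544
  P(3)·log₂(P(3)/Q(3)) = 0.0099·log₂(0.0099/0.3333) = -0.05023

D_KL(P||Q) = -0.05023 + 1.52544 - 0.05023 = 1.42498 ≈ 1.4250 bits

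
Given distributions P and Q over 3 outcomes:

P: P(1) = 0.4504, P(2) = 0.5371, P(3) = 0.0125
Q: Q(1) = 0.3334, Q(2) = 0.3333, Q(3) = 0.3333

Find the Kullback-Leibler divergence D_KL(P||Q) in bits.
0.5060 bits

D_KL(P||Q) = Σ P(x) log₂(P(x)/Q(x))

Computing term by term:
  P(1)·log₂(P(1)/Q(1)) = 0.4504·log₂(0.4504/0.3334) = 0.19545
  P(2)·log₂(P(2)/Q(2)) = 0.5371·log₂(0.5371/0.3333) = 0.36972
  P(3)·log₂(P(3)/Q(3)) = 0.0125·log₂(0.0125/0.3333) = -0.05921

D_KL(P||Q) = 0.19545 + 0.36972 - 0.05921 = 0.50596 ≈ 0.5060 bits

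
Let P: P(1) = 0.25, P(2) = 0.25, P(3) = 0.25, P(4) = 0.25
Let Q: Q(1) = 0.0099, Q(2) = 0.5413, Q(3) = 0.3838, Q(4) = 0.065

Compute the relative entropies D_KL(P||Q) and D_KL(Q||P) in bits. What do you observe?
D_KL(P||Q) = 1.2172 bits, D_KL(Q||P) = 0.6682 bits. The two directions give different values (D_KL(P||Q) exceeds D_KL(Q||P) by 0.5490 bits): KL divergence is asymmetric.

D_KL(P||Q) = Σ P(x) log₂(P(x)/Q(x))

Computing term by term:
  P(1)·log₂(P(1)/Q(1)) = 0.25·log₂(0.25/0.0099) = 1.16459
  P(2)·log₂(P(2)/Q(2)) = 0.25·log₂(0.25/0.5413) = -0.27863
  P(3)·log₂(P(3)/Q(3)) = 0.25·log₂(0.25/0.3838) = -0.15461
  P(4)·log₂(P(4)/Q(4)) = 0.25·log₂(0.25/0.065) = 0.48585

D_KL(P||Q) = 1.16459 - 0.27863 - 0.15461 + 0.48585 = 1.21720 ≈ 1.2172 bits

D_KL(Q||P) = Σ Q(x) log₂(Q(x)/P(x))

Computing term by term:
  Q(1)·log₂(Q(1)/P(1)) = 0.0099·log₂(0.0099/0.25) = -0.04612
  Q(2)·log₂(Q(2)/P(2)) = 0.5413·log₂(0.5413/0.25) = 0.60328
  Q(3)·log₂(Q(3)/P(3)) = 0.3838·log₂(0.3838/0.25) = 0.23735
  Q(4)·log₂(Q(4)/P(4)) = 0.065·log₂(0.065/0.25) = -0.12632

D_KL(Q||P) = -0.04612 + 0.60328 + 0.23735 - 0.12632 = 0.66819 ≈ 0.6682 bits

These are NOT equal (difference: 0.5490 bits). KL divergence is asymmetric: D_KL(P||Q) ≠ D_KL(Q||P) in general.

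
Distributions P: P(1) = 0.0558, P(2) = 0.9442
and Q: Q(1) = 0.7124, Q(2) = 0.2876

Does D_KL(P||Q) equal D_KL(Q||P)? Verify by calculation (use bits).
D_KL(P||Q) = 1.4143 bits, D_KL(Q||P) = 2.1244 bits. No — D_KL(P||Q) ≠ D_KL(Q||P) for this pair.

D_KL(P||Q) = Σ P(x) log₂(P(x)/Q(x))

Computing term by term:
  P(1)·log₂(P(1)/Q(1)) = 0.0558·log₂(0.0558/0.7124) = -0.20503
  P(2)·log₂(P(2)/Q(2)) = 0.9442·log₂(0.9442/0.2876) = 1.61933

D_KL(P||Q) = -0.20503 + 1.61933 = 1.41430 ≈ 1.4143 bits

D_KL(Q||P) = Σ Q(x) log₂(Q(x)/P(x))

Computing term by term:
  Q(1)·log₂(Q(1)/P(1)) = 0.7124·log₂(0.7124/0.0558) = 2.61761
  Q(2)·log₂(Q(2)/P(2)) = 0.2876·log₂(0.2876/0.9442) = -0.49324

D_KL(Q||P) = 2.61761 - 0.49324 = 2.12437 ≈ 2.1244 bits

These are NOT equal (difference: 0.7101 bits). KL divergence is asymmetric: D_KL(P||Q) ≠ D_KL(Q||P) in general.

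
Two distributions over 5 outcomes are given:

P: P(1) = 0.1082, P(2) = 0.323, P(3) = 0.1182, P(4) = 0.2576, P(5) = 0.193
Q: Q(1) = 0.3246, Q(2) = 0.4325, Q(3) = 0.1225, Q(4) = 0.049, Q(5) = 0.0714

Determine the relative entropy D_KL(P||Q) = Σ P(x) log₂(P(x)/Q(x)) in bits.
0.5800 bits

D_KL(P||Q) = Σ P(x) log₂(P(x)/Q(x))

Computing term by term:
  P(1)·log₂(P(1)/Q(1)) = 0.1082·log₂(0.1082/0.3246) = -0.17149
  P(2)·log₂(P(2)/Q(2)) = 0.323·log₂(0.323/0.4325) = -0.13604
  P(3)·log₂(P(3)/Q(3)) = 0.1182·log₂(0.1182/0.1225) = -0.00609
  P(4)·log₂(P(4)/Q(4)) = 0.2576·log₂(0.2576/0.049) = 0.61677
  P(5)·log₂(P(5)/Q(5)) = 0.193·log₂(0.193/0.0714) = 0.27688

D_KL(P||Q) = -0.17149 - 0.13604 - 0.00609 + 0.61677 + 0.27688 = 0.58003 ≈ 0.5800 bits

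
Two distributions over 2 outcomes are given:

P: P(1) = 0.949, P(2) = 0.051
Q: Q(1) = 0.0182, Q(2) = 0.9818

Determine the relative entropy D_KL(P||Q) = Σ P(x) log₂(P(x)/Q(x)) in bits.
5.1959 bits

D_KL(P||Q) = Σ P(x) log₂(P(x)/Q(x))

Computing term by term:
  P(1)·log₂(P(1)/Q(1)) = 0.949·log₂(0.949/0.0182) = 5.41347
  P(2)·log₂(P(2)/Q(2)) = 0.051·log₂(0.051/0.9818) = -0.21761

D_KL(P||Q) = 5.41347 - 0.21761 = 5.19586 ≈ 5.1959 bits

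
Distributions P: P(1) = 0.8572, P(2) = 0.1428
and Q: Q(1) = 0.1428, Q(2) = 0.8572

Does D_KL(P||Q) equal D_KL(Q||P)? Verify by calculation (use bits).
D_KL(P||Q) = 1.8472 bits, D_KL(Q||P) = 1.8472 bits. Yes — for this pair D_KL(P||Q) = D_KL(Q||P).

D_KL(P||Q) = Σ P(x) log₂(P(x)/Q(x))

Computing term by term:
  P(1)·log₂(P(1)/Q(1)) = 0.8572·log₂(0.8572/0.1428) = 2.21641
  P(2)·log₂(P(2)/Q(2)) = 0.1428·log₂(0.1428/0.8572) = -0.36923

D_KL(P||Q) = 2.21641 - 0.36923 = 1.84718 ≈ 1.8472 bits

D_KL(Q||P) = Σ Q(x) log₂(Q(x)/P(x))

Computing term by term:
  Q(1)·log₂(Q(1)/P(1)) = 0.1428·log₂(0.1428/0.8572) = -0.36923
  Q(2)·log₂(Q(2)/P(2)) = 0.8572·log₂(0.8572/0.1428) = 2.21641

D_KL(Q||P) = -0.36923 + 2.21641 = 1.84718 ≈ 1.8472 bits

These ARE equal here. Q is P with outcomes relabeled (Q(1) = P(2), Q(2) = P(1)) by a relabeling that is its own inverse, so the two sums contain exactly the same terms in a different order. This is a special case — KL divergence is not symmetric in general: D_KL(P||Q) ≠ D_KL(Q||P) for most P, Q.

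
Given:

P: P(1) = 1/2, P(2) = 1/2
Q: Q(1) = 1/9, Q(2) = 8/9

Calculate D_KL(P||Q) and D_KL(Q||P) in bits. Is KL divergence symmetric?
D_KL(P||Q) = 0.6699 bits, D_KL(Q||P) = 0.4967 bits. No, KL divergence is not symmetric.

D_KL(P||Q) = Σ P(x) log₂(P(x)/Q(x))

Computing term by term:
  P(1)·log₂(P(1)/Q(1)) = (1/2)·log₂((1/2)/(1/9)) = 1.08496
  P(2)·log₂(P(2)/Q(2)) = (1/2)·log₂((1/2)/(8/9)) = -0.41504

D_KL(P||Q) = 1.08496 - 0.41504 = 0.66992 ≈ 0.6699 bits

D_KL(Q||P) = Σ Q(x) log₂(Q(x)/P(x))

Computing term by term:
  Q(1)·log₂(Q(1)/P(1)) = (1/9)·log₂((1/9)/(1/2)) = -0.24110
  Q(2)·log₂(Q(2)/P(2)) = (8/9)·log₂((8/9)/(1/2)) = 0.73784

D_KL(Q||P) = -0.24110 + 0.73784 = 0.49674 ≈ 0.4967 bits

These are NOT equal (difference: 0.1732 bits). KL divergence is asymmetric: D_KL(P||Q) ≠ D_KL(Q||P) in general.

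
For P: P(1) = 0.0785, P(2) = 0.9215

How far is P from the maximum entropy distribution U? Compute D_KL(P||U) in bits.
0.6031 bits

U(i) = 1/2 for all i

D_KL(P||U) = Σ P(x) log₂(P(x) / (1/2))
           = Σ P(x) log₂(P(x)) + log₂(2)
           = log₂(2) - H(P)

H(P) = -Σ P(x) log₂(P(x)):
  -P(1)·log₂(P(1)) = -(0.0785)·log₂(0.0785) = 0.28819
  -P(2)·log₂(P(2)) = -(0.9215)·log₂(0.9215) = 0.10869
H(P) = 0.28819 + 0.10869 = 0.39688 bits

log₂(2) = 1.00000 bits

D_KL(P||U) = 1.00000 - 0.39688 = 0.60312 ≈ 0.6031 bits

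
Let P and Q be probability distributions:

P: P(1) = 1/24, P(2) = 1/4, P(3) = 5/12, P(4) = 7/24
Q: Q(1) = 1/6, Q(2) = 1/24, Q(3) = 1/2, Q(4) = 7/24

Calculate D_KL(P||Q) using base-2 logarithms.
0.4533 bits

D_KL(P||Q) = Σ P(x) log₂(P(x)/Q(x))

Computing term by term:
  P(1)·log₂(P(1)/Q(1)) = (1/24)·log₂((1/24)/(1/6)) = -0.08333
  P(2)·log₂(P(2)/Q(2)) = (1/4)·log₂((1/4)/(1/24)) = 0.64624
  P(3)·log₂(P(3)/Q(3)) = (5/12)·log₂((5/12)/(1/2)) = -0.10960
  P(4)·log₂(P(4)/Q(4)) = (7/24)·log₂((7/24)/(7/24)) = 0.00000

D_KL(P||Q) = -0.08333 + 0.64624 - 0.10960 + 0.00000 = 0.45331 ≈ 0.4533 bits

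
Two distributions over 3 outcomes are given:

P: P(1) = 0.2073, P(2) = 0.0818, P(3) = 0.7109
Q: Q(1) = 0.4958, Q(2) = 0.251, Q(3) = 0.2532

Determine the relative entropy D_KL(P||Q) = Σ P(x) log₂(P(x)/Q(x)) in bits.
0.6657 bits

D_KL(P||Q) = Σ P(x) log₂(P(x)/Q(x))

Computing term by term:
  P(1)·log₂(P(1)/Q(1)) = 0.2073·log₂(0.2073/0.4958) = -0.26079
  P(2)·log₂(P(2)/Q(2)) = 0.0818·log₂(0.0818/0.251) = -0.13231
  P(3)·log₂(P(3)/Q(3)) = 0.7109·log₂(0.7109/0.2532) = 1.05879

D_KL(P||Q) = -0.26079 - 0.13231 + 1.05879 = 0.66569 ≈ 0.6657 bits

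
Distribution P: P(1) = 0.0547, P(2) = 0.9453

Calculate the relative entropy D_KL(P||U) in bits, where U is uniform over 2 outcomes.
0.6940 bits

U(i) = 1/2 for all i

D_KL(P||U) = Σ P(x) log₂(P(x) / (1/2))
           = Σ P(x) log₂(P(x)) + log₂(2)
           = log₂(2) - H(P)

H(P) = -Σ P(x) log₂(P(x)):
  -P(1)·log₂(P(1)) = -(0.0547)·log₂(0.0547) = 0.22932
  -P(2)·log₂(P(2)) = -(0.9453)·log₂(0.9453) = 0.07672
H(P) = 0.22932 + 0.07672 = 0.30604 bits

log₂(2) = 1.00000 bits

D_KL(P||U) = 1.00000 - 0.30604 = 0.69396 ≈ 0.6940 bits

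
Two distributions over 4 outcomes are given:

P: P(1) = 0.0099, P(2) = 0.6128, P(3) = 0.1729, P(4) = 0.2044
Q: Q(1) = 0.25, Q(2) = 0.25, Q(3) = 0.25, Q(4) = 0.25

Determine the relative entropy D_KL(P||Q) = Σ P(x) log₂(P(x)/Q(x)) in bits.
0.5952 bits

D_KL(P||Q) = Σ P(x) log₂(P(x)/Q(x))

Computing term by term:
  P(1)·log₂(P(1)/Q(1)) = 0.0099·log₂(0.0099/0.25) = -0.04612
  P(2)·log₂(P(2)/Q(2)) = 0.6128·log₂(0.6128/0.25) = 0.79265
  P(3)·log₂(P(3)/Q(3)) = 0.1729·log₂(0.1729/0.25) = -0.09198
  P(4)·log₂(P(4)/Q(4)) = 0.2044·log₂(0.2044/0.25) = -0.05938

D_KL(P||Q) = -0.04612 + 0.79265 - 0.09198 - 0.05938 = 0.59517 ≈ 0.5952 bits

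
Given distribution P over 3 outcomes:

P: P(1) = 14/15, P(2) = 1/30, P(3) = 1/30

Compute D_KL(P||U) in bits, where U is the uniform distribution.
1.1649 bits

U(i) = 1/3 for all i

D_KL(P||U) = Σ P(x) log₂(P(x) / (1/3))
           = Σ P(x) log₂(P(x)) + log₂(3)
           = log₂(3) - H(P)

H(P) = -Σ P(x) log₂(P(x)):
  -P(1)·log₂(P(1)) = -(14/15)·log₂(14/15) = 0.09290
  -P(2)·log₂(P(2)) = -(1/30)·log₂(1/30) = 0.16356
  -P(3)·log₂(P(3)) = -(1/30)·log₂(1/30) = 0.16356
H(P) = 0.09290 + 0.16356 + 0.16356 = 0.42002 bits

log₂(3) = 1.58496 bits

D_KL(P||U) = 1.58496 - 0.42002 = 1.16494 ≈ 1.1649 bits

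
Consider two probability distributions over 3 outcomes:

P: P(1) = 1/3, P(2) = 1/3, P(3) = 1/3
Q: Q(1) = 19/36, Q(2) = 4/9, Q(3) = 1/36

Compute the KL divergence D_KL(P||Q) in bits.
0.8357 bits

D_KL(P||Q) = Σ P(x) log₂(P(x)/Q(x))

Computing term by term:
  P(1)·log₂(P(1)/Q(1)) = (1/3)·log₂((1/3)/(19/36)) = -0.22099
  P(2)·log₂(P(2)/Q(2)) = (1/3)·log₂((1/3)/(4/9)) = -0.13835
  P(3)·log₂(P(3)/Q(3)) = (1/3)·log₂((1/3)/(1/36)) = 1.19499

D_KL(P||Q) = -0.22099 - 0.13835 + 1.19499 = 0.83565 ≈ 0.8357 bits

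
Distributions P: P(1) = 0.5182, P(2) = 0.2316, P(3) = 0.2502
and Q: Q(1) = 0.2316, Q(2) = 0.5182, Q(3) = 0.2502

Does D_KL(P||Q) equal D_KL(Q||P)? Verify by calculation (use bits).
D_KL(P||Q) = 0.3330 bits, D_KL(Q||P) = 0.3330 bits. Yes — for this pair D_KL(P||Q) = D_KL(Q||P).

D_KL(P||Q) = Σ P(x) log₂(P(x)/Q(x))

Computing term by term:
  P(1)·log₂(P(1)/Q(1)) = 0.5182·log₂(0.5182/0.2316) = 0.60208
  P(2)·log₂(P(2)/Q(2)) = 0.2316·log₂(0.2316/0.5182) = -0.26909
  P(3)·log₂(P(3)/Q(3)) = 0.2502·log₂(0.2502/0.2502) = 0.00000

D_KL(P||Q) = 0.60208 - 0.26909 + 0.00000 = 0.33299 ≈ 0.3330 bits

D_KL(Q||P) = Σ Q(x) log₂(Q(x)/P(x))

Computing term by term:
  Q(1)·log₂(Q(1)/P(1)) = 0.2316·log₂(0.2316/0.5182) = -0.26909
  Q(2)·log₂(Q(2)/P(2)) = 0.5182·log₂(0.5182/0.2316) = 0.60208
  Q(3)·log₂(Q(3)/P(3)) = 0.2502·log₂(0.2502/0.2502) = 0.00000

D_KL(Q||P) = -0.26909 + 0.60208 + 0.00000 = 0.33299 ≈ 0.3330 bits

These ARE equal here. Q is P with outcomes relabeled (Q(1) = P(2), Q(2) = P(1)) by a relabeling that is its own inverse, so the two sums contain exactly the same terms in a different order. This is a special case — KL divergence is not symmetric in general: D_KL(P||Q) ≠ D_KL(Q||P) for most P, Q.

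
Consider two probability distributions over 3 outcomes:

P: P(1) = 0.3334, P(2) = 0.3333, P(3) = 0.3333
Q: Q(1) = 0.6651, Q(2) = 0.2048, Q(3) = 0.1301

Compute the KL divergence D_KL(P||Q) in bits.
0.3544 bits

D_KL(P||Q) = Σ P(x) log₂(P(x)/Q(x))

Computing term by term:
  P(1)·log₂(P(1)/Q(1)) = 0.3334·log₂(0.3334/0.6651) = -0.33217
  P(2)·log₂(P(2)/Q(2)) = 0.3333·log₂(0.3333/0.2048) = 0.23418
  P(3)·log₂(P(3)/Q(3)) = 0.3333·log₂(0.3333/0.1301) = 0.45235

D_KL(P||Q) = -0.33217 + 0.23418 + 0.45235 = 0.35436 ≈ 0.3544 bits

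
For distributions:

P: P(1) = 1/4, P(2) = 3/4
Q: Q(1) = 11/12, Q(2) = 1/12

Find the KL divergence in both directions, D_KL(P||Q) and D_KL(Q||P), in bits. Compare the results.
D_KL(P||Q) = 1.9088 bits, D_KL(Q||P) = 1.4541 bits. D_KL(P||Q) is larger than D_KL(Q||P) by 0.4547 bits; the two directions differ.

D_KL(P||Q) = Σ P(x) log₂(P(x)/Q(x))

Computing term by term:
  P(1)·log₂(P(1)/Q(1)) = (1/4)·log₂((1/4)/(11/12)) = -0.46862
  P(2)·log₂(P(2)/Q(2)) = (3/4)·log₂((3/4)/(1/12)) = 2.37744

D_KL(P||Q) = -0.46862 + 2.37744 = 1.90882 ≈ 1.9088 bits

D_KL(Q||P) = Σ Q(x) log₂(Q(x)/P(x))

Computing term by term:
  Q(1)·log₂(Q(1)/P(1)) = (11/12)·log₂((11/12)/(1/4)) = 1.71826
  Q(2)·log₂(Q(2)/P(2)) = (1/12)·log₂((1/12)/(3/4)) = -0.26416

D_KL(Q||P) = 1.71826 - 0.26416 = 1.45410 ≈ 1.4541 bits

These are NOT equal (difference: 0.4547 bits). KL divergence is asymmetric: D_KL(P||Q) ≠ D_KL(Q||P) in general.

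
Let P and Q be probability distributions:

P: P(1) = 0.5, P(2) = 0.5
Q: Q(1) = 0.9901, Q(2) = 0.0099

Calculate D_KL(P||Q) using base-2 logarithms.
2.3364 bits

D_KL(P||Q) = Σ P(x) log₂(P(x)/Q(x))

Computing term by term:
  P(1)·log₂(P(1)/Q(1)) = 0.5·log₂(0.5/0.9901) = -0.49282
  P(2)·log₂(P(2)/Q(2)) = 0.5·log₂(0.5/0.0099) = 2.82918

D_KL(P||Q) = -0.49282 + 2.82918 = 2.33636 ≈ 2.3364 bits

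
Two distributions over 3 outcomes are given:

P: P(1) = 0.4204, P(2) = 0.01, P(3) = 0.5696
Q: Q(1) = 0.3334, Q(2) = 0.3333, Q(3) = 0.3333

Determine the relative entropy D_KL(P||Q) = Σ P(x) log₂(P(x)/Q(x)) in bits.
0.5304 bits

D_KL(P||Q) = Σ P(x) log₂(P(x)/Q(x))

Computing term by term:
  P(1)·log₂(P(1)/Q(1)) = 0.4204·log₂(0.4204/0.3334) = 0.14063
  P(2)·log₂(P(2)/Q(2)) = 0.01·log₂(0.01/0.3333) = -0.05059
  P(3)·log₂(P(3)/Q(3)) = 0.5696·log₂(0.5696/0.3333) = 0.44037

D_KL(P||Q) = 0.14063 - 0.05059 + 0.44037 = 0.53041 ≈ 0.5304 bits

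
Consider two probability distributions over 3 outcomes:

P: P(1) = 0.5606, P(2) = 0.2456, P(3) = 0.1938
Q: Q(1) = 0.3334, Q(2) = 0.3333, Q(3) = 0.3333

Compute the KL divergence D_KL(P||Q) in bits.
0.1605 bits

D_KL(P||Q) = Σ P(x) log₂(P(x)/Q(x))

Computing term by term:
  P(1)·log₂(P(1)/Q(1)) = 0.5606·log₂(0.5606/0.3334) = 0.42029
  P(2)·log₂(P(2)/Q(2)) = 0.2456·log₂(0.2456/0.3333) = -0.10819
  P(3)·log₂(P(3)/Q(3)) = 0.1938·log₂(0.1938/0.3333) = -0.15160

D_KL(P||Q) = 0.42029 - 0.10819 - 0.15160 = 0.16050 ≈ 0.1605 bits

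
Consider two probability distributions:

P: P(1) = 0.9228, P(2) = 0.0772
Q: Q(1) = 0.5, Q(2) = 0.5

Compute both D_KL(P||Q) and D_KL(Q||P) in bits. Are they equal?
D_KL(P||Q) = 0.6078 bits, D_KL(Q||P) = 0.9056 bits. No, they are not equal.

D_KL(P||Q) = Σ P(x) log₂(P(x)/Q(x))

Computing term by term:
  P(1)·log₂(P(1)/Q(1)) = 0.9228·log₂(0.9228/0.5) = 0.81584
  P(2)·log₂(P(2)/Q(2)) = 0.0772·log₂(0.0772/0.5) = -0.20807

D_KL(P||Q) = 0.81584 - 0.20807 = 0.60777 ≈ 0.6078 bits

D_KL(Q||P) = Σ Q(x) log₂(Q(x)/P(x))

Computing term by term:
  Q(1)·log₂(Q(1)/P(1)) = 0.5·log₂(0.5/0.9228) = -0.44204
  Q(2)·log₂(Q(2)/P(2)) = 0.5·log₂(0.5/0.0772) = 1.34763

D_KL(Q||P) = -0.44204 + 1.34763 = 0.90559 ≈ 0.9056 bits

These are NOT equal (difference: 0.2978 bits). KL divergence is asymmetric: D_KL(P||Q) ≠ D_KL(Q||P) in general.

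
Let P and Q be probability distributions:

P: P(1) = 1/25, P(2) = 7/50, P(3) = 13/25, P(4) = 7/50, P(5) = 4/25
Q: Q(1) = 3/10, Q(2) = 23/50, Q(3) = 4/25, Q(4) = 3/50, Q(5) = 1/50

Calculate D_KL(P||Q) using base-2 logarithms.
1.1788 bits

D_KL(P||Q) = Σ P(x) log₂(P(x)/Q(x))

Computing term by term:
  P(1)·log₂(P(1)/Q(1)) = (1/25)·log₂((1/25)/(3/10)) = -0.11628
  P(2)·log₂(P(2)/Q(2)) = (7/50)·log₂((7/50)/(23/50)) = -0.24027
  P(3)·log₂(P(3)/Q(3)) = (13/25)·log₂((13/25)/(4/25)) = 0.88423
  P(4)·log₂(P(4)/Q(4)) = (7/50)·log₂((7/50)/(3/50)) = 0.17113
  P(5)·log₂(P(5)/Q(5)) = (4/25)·log₂((4/25)/(1/50)) = 0.48000

D_KL(P||Q) = -0.11628 - 0.24027 + 0.88423 + 0.17113 + 0.48000 = 1.17881 ≈ 1.1788 bits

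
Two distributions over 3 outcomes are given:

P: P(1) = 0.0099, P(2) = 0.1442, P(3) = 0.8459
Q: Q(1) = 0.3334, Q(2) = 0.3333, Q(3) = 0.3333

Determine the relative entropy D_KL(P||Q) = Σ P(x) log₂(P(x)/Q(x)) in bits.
0.9121 bits

D_KL(P||Q) = Σ P(x) log₂(P(x)/Q(x))

Computing term by term:
  P(1)·log₂(P(1)/Q(1)) = 0.0099·log₂(0.0099/0.3334) = -0.05023
  P(2)·log₂(P(2)/Q(2)) = 0.1442·log₂(0.1442/0.3333) = -0.17430
  P(3)·log₂(P(3)/Q(3)) = 0.8459·log₂(0.8459/0.3333) = 1.13661

D_KL(P||Q) = -0.05023 - 0.17430 + 1.13661 = 0.91208 ≈ 0.9121 bits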